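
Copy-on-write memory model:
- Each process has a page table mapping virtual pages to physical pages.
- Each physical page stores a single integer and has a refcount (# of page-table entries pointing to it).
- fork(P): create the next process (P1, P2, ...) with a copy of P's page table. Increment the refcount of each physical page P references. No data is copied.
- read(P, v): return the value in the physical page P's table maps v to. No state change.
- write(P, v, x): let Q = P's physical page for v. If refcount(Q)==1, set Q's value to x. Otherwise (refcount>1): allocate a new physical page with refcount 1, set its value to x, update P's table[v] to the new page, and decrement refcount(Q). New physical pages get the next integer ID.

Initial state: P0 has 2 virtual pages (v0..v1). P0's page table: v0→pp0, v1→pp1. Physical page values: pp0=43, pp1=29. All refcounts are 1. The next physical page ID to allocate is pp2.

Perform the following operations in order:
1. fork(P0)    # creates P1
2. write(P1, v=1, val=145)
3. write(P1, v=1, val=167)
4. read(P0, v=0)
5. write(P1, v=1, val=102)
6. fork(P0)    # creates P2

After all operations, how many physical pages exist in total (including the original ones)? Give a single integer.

Answer: 3

Derivation:
Op 1: fork(P0) -> P1. 2 ppages; refcounts: pp0:2 pp1:2
Op 2: write(P1, v1, 145). refcount(pp1)=2>1 -> COPY to pp2. 3 ppages; refcounts: pp0:2 pp1:1 pp2:1
Op 3: write(P1, v1, 167). refcount(pp2)=1 -> write in place. 3 ppages; refcounts: pp0:2 pp1:1 pp2:1
Op 4: read(P0, v0) -> 43. No state change.
Op 5: write(P1, v1, 102). refcount(pp2)=1 -> write in place. 3 ppages; refcounts: pp0:2 pp1:1 pp2:1
Op 6: fork(P0) -> P2. 3 ppages; refcounts: pp0:3 pp1:2 pp2:1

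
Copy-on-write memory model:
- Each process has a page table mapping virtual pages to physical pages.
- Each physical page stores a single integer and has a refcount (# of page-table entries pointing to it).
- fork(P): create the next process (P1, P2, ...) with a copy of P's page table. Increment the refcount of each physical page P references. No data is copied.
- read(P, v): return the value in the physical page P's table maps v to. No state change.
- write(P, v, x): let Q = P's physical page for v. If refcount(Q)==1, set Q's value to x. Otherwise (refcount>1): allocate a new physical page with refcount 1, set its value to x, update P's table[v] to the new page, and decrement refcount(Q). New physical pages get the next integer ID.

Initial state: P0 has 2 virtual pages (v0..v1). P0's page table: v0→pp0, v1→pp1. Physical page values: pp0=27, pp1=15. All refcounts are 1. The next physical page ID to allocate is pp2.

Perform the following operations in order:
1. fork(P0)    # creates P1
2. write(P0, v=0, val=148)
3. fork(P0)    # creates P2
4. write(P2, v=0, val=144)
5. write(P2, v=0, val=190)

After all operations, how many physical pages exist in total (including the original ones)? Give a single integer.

Answer: 4

Derivation:
Op 1: fork(P0) -> P1. 2 ppages; refcounts: pp0:2 pp1:2
Op 2: write(P0, v0, 148). refcount(pp0)=2>1 -> COPY to pp2. 3 ppages; refcounts: pp0:1 pp1:2 pp2:1
Op 3: fork(P0) -> P2. 3 ppages; refcounts: pp0:1 pp1:3 pp2:2
Op 4: write(P2, v0, 144). refcount(pp2)=2>1 -> COPY to pp3. 4 ppages; refcounts: pp0:1 pp1:3 pp2:1 pp3:1
Op 5: write(P2, v0, 190). refcount(pp3)=1 -> write in place. 4 ppages; refcounts: pp0:1 pp1:3 pp2:1 pp3:1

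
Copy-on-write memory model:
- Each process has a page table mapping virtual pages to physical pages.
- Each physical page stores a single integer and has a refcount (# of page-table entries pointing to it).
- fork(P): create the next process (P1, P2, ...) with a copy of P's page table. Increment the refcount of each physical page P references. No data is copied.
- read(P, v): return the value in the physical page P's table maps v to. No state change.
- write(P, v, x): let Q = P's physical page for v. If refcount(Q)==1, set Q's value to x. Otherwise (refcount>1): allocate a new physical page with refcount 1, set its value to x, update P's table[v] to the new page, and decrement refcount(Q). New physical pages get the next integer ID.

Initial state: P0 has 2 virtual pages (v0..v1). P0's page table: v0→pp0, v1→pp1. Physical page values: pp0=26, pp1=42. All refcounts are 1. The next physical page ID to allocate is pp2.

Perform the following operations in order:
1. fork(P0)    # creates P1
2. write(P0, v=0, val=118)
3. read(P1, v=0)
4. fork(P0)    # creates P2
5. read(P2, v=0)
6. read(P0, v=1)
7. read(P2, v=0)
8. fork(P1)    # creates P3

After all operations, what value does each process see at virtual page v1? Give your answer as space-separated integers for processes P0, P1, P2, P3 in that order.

Op 1: fork(P0) -> P1. 2 ppages; refcounts: pp0:2 pp1:2
Op 2: write(P0, v0, 118). refcount(pp0)=2>1 -> COPY to pp2. 3 ppages; refcounts: pp0:1 pp1:2 pp2:1
Op 3: read(P1, v0) -> 26. No state change.
Op 4: fork(P0) -> P2. 3 ppages; refcounts: pp0:1 pp1:3 pp2:2
Op 5: read(P2, v0) -> 118. No state change.
Op 6: read(P0, v1) -> 42. No state change.
Op 7: read(P2, v0) -> 118. No state change.
Op 8: fork(P1) -> P3. 3 ppages; refcounts: pp0:2 pp1:4 pp2:2
P0: v1 -> pp1 = 42
P1: v1 -> pp1 = 42
P2: v1 -> pp1 = 42
P3: v1 -> pp1 = 42

Answer: 42 42 42 42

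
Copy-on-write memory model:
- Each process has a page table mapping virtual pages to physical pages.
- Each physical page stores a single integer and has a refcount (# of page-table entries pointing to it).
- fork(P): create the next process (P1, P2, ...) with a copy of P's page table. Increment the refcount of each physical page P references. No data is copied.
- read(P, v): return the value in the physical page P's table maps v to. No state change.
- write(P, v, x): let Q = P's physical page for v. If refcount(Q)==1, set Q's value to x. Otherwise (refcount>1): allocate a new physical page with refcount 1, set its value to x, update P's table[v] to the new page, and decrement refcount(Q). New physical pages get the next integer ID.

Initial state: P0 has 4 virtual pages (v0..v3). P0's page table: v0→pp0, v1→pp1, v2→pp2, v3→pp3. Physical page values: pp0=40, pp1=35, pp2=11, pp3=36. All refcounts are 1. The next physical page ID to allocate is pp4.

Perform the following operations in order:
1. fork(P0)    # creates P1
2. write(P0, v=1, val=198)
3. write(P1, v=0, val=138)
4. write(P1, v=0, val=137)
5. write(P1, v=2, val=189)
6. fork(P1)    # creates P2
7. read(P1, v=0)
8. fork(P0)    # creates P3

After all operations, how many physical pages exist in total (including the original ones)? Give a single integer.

Op 1: fork(P0) -> P1. 4 ppages; refcounts: pp0:2 pp1:2 pp2:2 pp3:2
Op 2: write(P0, v1, 198). refcount(pp1)=2>1 -> COPY to pp4. 5 ppages; refcounts: pp0:2 pp1:1 pp2:2 pp3:2 pp4:1
Op 3: write(P1, v0, 138). refcount(pp0)=2>1 -> COPY to pp5. 6 ppages; refcounts: pp0:1 pp1:1 pp2:2 pp3:2 pp4:1 pp5:1
Op 4: write(P1, v0, 137). refcount(pp5)=1 -> write in place. 6 ppages; refcounts: pp0:1 pp1:1 pp2:2 pp3:2 pp4:1 pp5:1
Op 5: write(P1, v2, 189). refcount(pp2)=2>1 -> COPY to pp6. 7 ppages; refcounts: pp0:1 pp1:1 pp2:1 pp3:2 pp4:1 pp5:1 pp6:1
Op 6: fork(P1) -> P2. 7 ppages; refcounts: pp0:1 pp1:2 pp2:1 pp3:3 pp4:1 pp5:2 pp6:2
Op 7: read(P1, v0) -> 137. No state change.
Op 8: fork(P0) -> P3. 7 ppages; refcounts: pp0:2 pp1:2 pp2:2 pp3:4 pp4:2 pp5:2 pp6:2

Answer: 7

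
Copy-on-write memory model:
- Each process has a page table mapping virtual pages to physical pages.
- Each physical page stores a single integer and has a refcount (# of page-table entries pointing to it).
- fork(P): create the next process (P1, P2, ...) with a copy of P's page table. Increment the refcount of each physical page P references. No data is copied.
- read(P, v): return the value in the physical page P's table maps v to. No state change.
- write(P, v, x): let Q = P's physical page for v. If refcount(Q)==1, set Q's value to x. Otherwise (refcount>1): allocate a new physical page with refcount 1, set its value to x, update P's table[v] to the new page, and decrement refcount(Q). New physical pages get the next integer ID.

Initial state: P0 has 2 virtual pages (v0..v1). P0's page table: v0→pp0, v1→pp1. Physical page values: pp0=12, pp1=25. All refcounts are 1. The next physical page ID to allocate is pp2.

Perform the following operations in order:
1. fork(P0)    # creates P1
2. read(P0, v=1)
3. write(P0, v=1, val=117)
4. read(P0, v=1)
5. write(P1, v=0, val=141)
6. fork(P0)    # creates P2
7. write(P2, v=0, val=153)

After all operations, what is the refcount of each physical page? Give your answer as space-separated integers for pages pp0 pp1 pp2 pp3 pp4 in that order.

Op 1: fork(P0) -> P1. 2 ppages; refcounts: pp0:2 pp1:2
Op 2: read(P0, v1) -> 25. No state change.
Op 3: write(P0, v1, 117). refcount(pp1)=2>1 -> COPY to pp2. 3 ppages; refcounts: pp0:2 pp1:1 pp2:1
Op 4: read(P0, v1) -> 117. No state change.
Op 5: write(P1, v0, 141). refcount(pp0)=2>1 -> COPY to pp3. 4 ppages; refcounts: pp0:1 pp1:1 pp2:1 pp3:1
Op 6: fork(P0) -> P2. 4 ppages; refcounts: pp0:2 pp1:1 pp2:2 pp3:1
Op 7: write(P2, v0, 153). refcount(pp0)=2>1 -> COPY to pp4. 5 ppages; refcounts: pp0:1 pp1:1 pp2:2 pp3:1 pp4:1

Answer: 1 1 2 1 1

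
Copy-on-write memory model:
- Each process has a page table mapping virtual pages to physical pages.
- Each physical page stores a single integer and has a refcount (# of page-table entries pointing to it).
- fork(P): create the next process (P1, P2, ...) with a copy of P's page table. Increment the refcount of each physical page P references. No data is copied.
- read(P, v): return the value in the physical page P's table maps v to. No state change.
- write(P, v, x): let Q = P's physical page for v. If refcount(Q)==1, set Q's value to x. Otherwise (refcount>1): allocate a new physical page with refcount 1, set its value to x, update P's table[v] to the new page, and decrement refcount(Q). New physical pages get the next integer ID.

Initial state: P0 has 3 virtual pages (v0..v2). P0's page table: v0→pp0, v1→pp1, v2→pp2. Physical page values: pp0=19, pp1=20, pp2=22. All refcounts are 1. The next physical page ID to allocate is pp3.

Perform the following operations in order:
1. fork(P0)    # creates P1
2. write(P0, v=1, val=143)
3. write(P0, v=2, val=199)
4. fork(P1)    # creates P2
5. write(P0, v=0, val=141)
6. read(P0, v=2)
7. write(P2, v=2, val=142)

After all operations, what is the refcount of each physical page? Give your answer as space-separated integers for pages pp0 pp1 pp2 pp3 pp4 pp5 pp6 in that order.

Op 1: fork(P0) -> P1. 3 ppages; refcounts: pp0:2 pp1:2 pp2:2
Op 2: write(P0, v1, 143). refcount(pp1)=2>1 -> COPY to pp3. 4 ppages; refcounts: pp0:2 pp1:1 pp2:2 pp3:1
Op 3: write(P0, v2, 199). refcount(pp2)=2>1 -> COPY to pp4. 5 ppages; refcounts: pp0:2 pp1:1 pp2:1 pp3:1 pp4:1
Op 4: fork(P1) -> P2. 5 ppages; refcounts: pp0:3 pp1:2 pp2:2 pp3:1 pp4:1
Op 5: write(P0, v0, 141). refcount(pp0)=3>1 -> COPY to pp5. 6 ppages; refcounts: pp0:2 pp1:2 pp2:2 pp3:1 pp4:1 pp5:1
Op 6: read(P0, v2) -> 199. No state change.
Op 7: write(P2, v2, 142). refcount(pp2)=2>1 -> COPY to pp6. 7 ppages; refcounts: pp0:2 pp1:2 pp2:1 pp3:1 pp4:1 pp5:1 pp6:1

Answer: 2 2 1 1 1 1 1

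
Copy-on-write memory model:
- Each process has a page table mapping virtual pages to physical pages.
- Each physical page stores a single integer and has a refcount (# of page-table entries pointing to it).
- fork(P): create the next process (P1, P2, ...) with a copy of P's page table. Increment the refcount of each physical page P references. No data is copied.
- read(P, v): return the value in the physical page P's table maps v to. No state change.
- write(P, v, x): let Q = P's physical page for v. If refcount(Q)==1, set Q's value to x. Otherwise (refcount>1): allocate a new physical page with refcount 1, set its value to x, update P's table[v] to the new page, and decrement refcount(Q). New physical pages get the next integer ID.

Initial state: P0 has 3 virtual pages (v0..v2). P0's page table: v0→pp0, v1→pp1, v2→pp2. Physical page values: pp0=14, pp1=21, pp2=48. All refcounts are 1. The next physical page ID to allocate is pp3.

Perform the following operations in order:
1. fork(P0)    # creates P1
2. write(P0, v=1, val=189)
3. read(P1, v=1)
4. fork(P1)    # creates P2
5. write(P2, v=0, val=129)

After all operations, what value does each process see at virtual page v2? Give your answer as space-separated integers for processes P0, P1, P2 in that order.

Op 1: fork(P0) -> P1. 3 ppages; refcounts: pp0:2 pp1:2 pp2:2
Op 2: write(P0, v1, 189). refcount(pp1)=2>1 -> COPY to pp3. 4 ppages; refcounts: pp0:2 pp1:1 pp2:2 pp3:1
Op 3: read(P1, v1) -> 21. No state change.
Op 4: fork(P1) -> P2. 4 ppages; refcounts: pp0:3 pp1:2 pp2:3 pp3:1
Op 5: write(P2, v0, 129). refcount(pp0)=3>1 -> COPY to pp4. 5 ppages; refcounts: pp0:2 pp1:2 pp2:3 pp3:1 pp4:1
P0: v2 -> pp2 = 48
P1: v2 -> pp2 = 48
P2: v2 -> pp2 = 48

Answer: 48 48 48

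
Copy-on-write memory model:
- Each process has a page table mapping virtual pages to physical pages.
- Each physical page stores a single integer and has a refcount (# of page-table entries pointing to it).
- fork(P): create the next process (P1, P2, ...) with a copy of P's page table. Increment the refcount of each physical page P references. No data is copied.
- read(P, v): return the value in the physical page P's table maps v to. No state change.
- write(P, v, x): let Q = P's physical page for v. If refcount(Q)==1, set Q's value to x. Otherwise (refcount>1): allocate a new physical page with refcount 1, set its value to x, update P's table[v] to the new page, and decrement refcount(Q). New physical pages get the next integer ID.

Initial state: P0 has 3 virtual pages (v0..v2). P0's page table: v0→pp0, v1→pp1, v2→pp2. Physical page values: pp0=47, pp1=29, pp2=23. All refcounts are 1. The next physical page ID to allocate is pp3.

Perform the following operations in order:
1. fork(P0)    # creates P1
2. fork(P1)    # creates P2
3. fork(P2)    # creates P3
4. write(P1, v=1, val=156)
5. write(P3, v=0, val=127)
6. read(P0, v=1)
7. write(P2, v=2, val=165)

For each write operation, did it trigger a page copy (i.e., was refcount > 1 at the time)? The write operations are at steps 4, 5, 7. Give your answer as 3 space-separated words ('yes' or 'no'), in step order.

Op 1: fork(P0) -> P1. 3 ppages; refcounts: pp0:2 pp1:2 pp2:2
Op 2: fork(P1) -> P2. 3 ppages; refcounts: pp0:3 pp1:3 pp2:3
Op 3: fork(P2) -> P3. 3 ppages; refcounts: pp0:4 pp1:4 pp2:4
Op 4: write(P1, v1, 156). refcount(pp1)=4>1 -> COPY to pp3. 4 ppages; refcounts: pp0:4 pp1:3 pp2:4 pp3:1
Op 5: write(P3, v0, 127). refcount(pp0)=4>1 -> COPY to pp4. 5 ppages; refcounts: pp0:3 pp1:3 pp2:4 pp3:1 pp4:1
Op 6: read(P0, v1) -> 29. No state change.
Op 7: write(P2, v2, 165). refcount(pp2)=4>1 -> COPY to pp5. 6 ppages; refcounts: pp0:3 pp1:3 pp2:3 pp3:1 pp4:1 pp5:1

yes yes yes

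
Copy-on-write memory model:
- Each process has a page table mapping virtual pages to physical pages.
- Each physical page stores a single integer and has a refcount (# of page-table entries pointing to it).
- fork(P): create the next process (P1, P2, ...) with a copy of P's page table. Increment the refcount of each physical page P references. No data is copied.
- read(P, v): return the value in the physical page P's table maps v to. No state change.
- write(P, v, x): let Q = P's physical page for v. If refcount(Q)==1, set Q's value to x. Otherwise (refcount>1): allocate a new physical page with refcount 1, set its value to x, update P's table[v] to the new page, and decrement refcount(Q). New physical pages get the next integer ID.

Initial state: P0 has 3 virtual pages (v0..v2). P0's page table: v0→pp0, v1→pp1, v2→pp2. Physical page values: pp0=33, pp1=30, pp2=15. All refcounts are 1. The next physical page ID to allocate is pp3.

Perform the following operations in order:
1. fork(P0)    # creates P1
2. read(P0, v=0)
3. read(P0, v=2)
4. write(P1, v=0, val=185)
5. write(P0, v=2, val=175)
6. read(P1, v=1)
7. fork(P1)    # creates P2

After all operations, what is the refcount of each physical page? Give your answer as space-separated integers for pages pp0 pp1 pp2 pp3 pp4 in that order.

Answer: 1 3 2 2 1

Derivation:
Op 1: fork(P0) -> P1. 3 ppages; refcounts: pp0:2 pp1:2 pp2:2
Op 2: read(P0, v0) -> 33. No state change.
Op 3: read(P0, v2) -> 15. No state change.
Op 4: write(P1, v0, 185). refcount(pp0)=2>1 -> COPY to pp3. 4 ppages; refcounts: pp0:1 pp1:2 pp2:2 pp3:1
Op 5: write(P0, v2, 175). refcount(pp2)=2>1 -> COPY to pp4. 5 ppages; refcounts: pp0:1 pp1:2 pp2:1 pp3:1 pp4:1
Op 6: read(P1, v1) -> 30. No state change.
Op 7: fork(P1) -> P2. 5 ppages; refcounts: pp0:1 pp1:3 pp2:2 pp3:2 pp4:1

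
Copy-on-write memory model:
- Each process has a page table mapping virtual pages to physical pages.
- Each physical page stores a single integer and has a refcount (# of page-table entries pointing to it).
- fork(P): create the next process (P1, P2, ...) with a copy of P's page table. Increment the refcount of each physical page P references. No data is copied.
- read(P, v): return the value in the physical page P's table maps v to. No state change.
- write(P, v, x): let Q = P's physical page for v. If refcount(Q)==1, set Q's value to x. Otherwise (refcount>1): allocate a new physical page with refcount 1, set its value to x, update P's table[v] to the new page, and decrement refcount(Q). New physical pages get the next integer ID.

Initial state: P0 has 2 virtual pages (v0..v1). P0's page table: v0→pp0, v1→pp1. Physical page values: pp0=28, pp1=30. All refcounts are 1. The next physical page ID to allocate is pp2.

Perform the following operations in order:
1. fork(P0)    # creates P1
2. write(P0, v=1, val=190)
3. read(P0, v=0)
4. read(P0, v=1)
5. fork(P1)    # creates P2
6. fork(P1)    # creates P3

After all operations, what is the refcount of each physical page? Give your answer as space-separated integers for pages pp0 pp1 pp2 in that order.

Answer: 4 3 1

Derivation:
Op 1: fork(P0) -> P1. 2 ppages; refcounts: pp0:2 pp1:2
Op 2: write(P0, v1, 190). refcount(pp1)=2>1 -> COPY to pp2. 3 ppages; refcounts: pp0:2 pp1:1 pp2:1
Op 3: read(P0, v0) -> 28. No state change.
Op 4: read(P0, v1) -> 190. No state change.
Op 5: fork(P1) -> P2. 3 ppages; refcounts: pp0:3 pp1:2 pp2:1
Op 6: fork(P1) -> P3. 3 ppages; refcounts: pp0:4 pp1:3 pp2:1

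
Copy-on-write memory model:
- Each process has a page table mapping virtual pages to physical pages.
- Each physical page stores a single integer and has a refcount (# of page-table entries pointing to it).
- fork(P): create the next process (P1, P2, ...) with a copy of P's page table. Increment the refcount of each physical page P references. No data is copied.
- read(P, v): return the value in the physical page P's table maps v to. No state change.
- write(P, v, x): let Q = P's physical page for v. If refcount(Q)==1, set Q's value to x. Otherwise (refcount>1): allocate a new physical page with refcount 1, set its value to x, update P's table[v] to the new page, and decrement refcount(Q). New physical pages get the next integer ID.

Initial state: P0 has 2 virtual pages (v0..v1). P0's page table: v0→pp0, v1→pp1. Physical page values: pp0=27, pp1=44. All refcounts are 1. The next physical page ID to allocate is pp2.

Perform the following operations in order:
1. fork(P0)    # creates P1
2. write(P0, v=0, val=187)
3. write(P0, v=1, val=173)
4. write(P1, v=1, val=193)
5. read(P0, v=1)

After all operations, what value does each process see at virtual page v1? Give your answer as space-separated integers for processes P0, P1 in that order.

Op 1: fork(P0) -> P1. 2 ppages; refcounts: pp0:2 pp1:2
Op 2: write(P0, v0, 187). refcount(pp0)=2>1 -> COPY to pp2. 3 ppages; refcounts: pp0:1 pp1:2 pp2:1
Op 3: write(P0, v1, 173). refcount(pp1)=2>1 -> COPY to pp3. 4 ppages; refcounts: pp0:1 pp1:1 pp2:1 pp3:1
Op 4: write(P1, v1, 193). refcount(pp1)=1 -> write in place. 4 ppages; refcounts: pp0:1 pp1:1 pp2:1 pp3:1
Op 5: read(P0, v1) -> 173. No state change.
P0: v1 -> pp3 = 173
P1: v1 -> pp1 = 193

Answer: 173 193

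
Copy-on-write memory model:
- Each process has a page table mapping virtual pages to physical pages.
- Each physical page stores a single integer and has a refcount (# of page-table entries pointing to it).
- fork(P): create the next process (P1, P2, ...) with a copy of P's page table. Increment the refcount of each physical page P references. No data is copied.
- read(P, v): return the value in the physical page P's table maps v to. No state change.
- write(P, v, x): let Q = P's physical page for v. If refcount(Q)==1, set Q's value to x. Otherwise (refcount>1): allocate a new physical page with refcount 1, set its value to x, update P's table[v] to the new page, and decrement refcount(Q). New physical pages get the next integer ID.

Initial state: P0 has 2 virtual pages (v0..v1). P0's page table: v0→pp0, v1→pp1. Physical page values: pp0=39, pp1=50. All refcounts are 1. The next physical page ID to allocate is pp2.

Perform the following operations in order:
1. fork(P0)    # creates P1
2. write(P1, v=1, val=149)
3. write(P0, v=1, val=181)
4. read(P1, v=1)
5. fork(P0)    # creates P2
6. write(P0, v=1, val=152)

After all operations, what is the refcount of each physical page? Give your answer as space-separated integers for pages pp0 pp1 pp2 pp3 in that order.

Op 1: fork(P0) -> P1. 2 ppages; refcounts: pp0:2 pp1:2
Op 2: write(P1, v1, 149). refcount(pp1)=2>1 -> COPY to pp2. 3 ppages; refcounts: pp0:2 pp1:1 pp2:1
Op 3: write(P0, v1, 181). refcount(pp1)=1 -> write in place. 3 ppages; refcounts: pp0:2 pp1:1 pp2:1
Op 4: read(P1, v1) -> 149. No state change.
Op 5: fork(P0) -> P2. 3 ppages; refcounts: pp0:3 pp1:2 pp2:1
Op 6: write(P0, v1, 152). refcount(pp1)=2>1 -> COPY to pp3. 4 ppages; refcounts: pp0:3 pp1:1 pp2:1 pp3:1

Answer: 3 1 1 1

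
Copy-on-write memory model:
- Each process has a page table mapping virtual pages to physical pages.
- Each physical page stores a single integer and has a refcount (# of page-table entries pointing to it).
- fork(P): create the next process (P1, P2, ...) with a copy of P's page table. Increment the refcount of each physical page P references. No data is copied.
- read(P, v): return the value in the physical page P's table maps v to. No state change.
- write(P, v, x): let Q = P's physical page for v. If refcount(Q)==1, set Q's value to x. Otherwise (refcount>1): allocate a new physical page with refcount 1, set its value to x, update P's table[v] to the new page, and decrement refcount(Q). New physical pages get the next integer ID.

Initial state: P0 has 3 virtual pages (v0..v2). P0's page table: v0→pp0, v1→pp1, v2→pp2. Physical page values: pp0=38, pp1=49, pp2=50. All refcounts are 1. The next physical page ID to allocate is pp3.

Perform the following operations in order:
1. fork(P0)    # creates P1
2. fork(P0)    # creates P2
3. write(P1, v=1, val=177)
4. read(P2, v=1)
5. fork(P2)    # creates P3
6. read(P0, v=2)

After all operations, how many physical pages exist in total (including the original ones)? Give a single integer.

Op 1: fork(P0) -> P1. 3 ppages; refcounts: pp0:2 pp1:2 pp2:2
Op 2: fork(P0) -> P2. 3 ppages; refcounts: pp0:3 pp1:3 pp2:3
Op 3: write(P1, v1, 177). refcount(pp1)=3>1 -> COPY to pp3. 4 ppages; refcounts: pp0:3 pp1:2 pp2:3 pp3:1
Op 4: read(P2, v1) -> 49. No state change.
Op 5: fork(P2) -> P3. 4 ppages; refcounts: pp0:4 pp1:3 pp2:4 pp3:1
Op 6: read(P0, v2) -> 50. No state change.

Answer: 4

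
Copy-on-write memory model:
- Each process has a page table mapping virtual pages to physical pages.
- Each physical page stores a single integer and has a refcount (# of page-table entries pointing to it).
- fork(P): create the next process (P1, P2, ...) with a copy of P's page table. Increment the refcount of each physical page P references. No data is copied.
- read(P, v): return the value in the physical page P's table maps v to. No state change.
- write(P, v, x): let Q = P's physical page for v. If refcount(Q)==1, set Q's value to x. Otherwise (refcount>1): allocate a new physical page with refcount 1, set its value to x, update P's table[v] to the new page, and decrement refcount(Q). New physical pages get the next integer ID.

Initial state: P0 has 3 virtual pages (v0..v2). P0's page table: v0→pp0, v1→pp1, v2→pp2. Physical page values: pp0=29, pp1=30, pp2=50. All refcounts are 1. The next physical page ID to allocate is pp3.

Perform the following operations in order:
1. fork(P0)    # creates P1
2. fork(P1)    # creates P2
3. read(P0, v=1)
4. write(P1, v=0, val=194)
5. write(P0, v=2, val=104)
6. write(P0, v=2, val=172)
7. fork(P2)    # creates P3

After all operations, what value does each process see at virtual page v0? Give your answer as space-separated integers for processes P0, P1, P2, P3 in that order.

Op 1: fork(P0) -> P1. 3 ppages; refcounts: pp0:2 pp1:2 pp2:2
Op 2: fork(P1) -> P2. 3 ppages; refcounts: pp0:3 pp1:3 pp2:3
Op 3: read(P0, v1) -> 30. No state change.
Op 4: write(P1, v0, 194). refcount(pp0)=3>1 -> COPY to pp3. 4 ppages; refcounts: pp0:2 pp1:3 pp2:3 pp3:1
Op 5: write(P0, v2, 104). refcount(pp2)=3>1 -> COPY to pp4. 5 ppages; refcounts: pp0:2 pp1:3 pp2:2 pp3:1 pp4:1
Op 6: write(P0, v2, 172). refcount(pp4)=1 -> write in place. 5 ppages; refcounts: pp0:2 pp1:3 pp2:2 pp3:1 pp4:1
Op 7: fork(P2) -> P3. 5 ppages; refcounts: pp0:3 pp1:4 pp2:3 pp3:1 pp4:1
P0: v0 -> pp0 = 29
P1: v0 -> pp3 = 194
P2: v0 -> pp0 = 29
P3: v0 -> pp0 = 29

Answer: 29 194 29 29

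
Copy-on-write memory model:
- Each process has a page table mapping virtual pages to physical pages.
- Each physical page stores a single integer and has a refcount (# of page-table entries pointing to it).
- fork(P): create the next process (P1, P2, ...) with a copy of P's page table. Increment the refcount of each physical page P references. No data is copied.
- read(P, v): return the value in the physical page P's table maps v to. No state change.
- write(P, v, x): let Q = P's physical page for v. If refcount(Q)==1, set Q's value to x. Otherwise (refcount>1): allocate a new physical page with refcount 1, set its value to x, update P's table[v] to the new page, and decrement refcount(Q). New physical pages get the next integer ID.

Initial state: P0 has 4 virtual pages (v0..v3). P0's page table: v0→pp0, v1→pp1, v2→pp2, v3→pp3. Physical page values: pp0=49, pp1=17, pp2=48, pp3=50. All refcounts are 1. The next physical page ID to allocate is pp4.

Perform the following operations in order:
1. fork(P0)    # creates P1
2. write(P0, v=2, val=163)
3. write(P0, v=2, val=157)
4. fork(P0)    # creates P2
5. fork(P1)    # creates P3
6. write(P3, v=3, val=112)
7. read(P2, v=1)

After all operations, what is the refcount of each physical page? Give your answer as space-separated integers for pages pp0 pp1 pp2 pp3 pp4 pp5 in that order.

Answer: 4 4 2 3 2 1

Derivation:
Op 1: fork(P0) -> P1. 4 ppages; refcounts: pp0:2 pp1:2 pp2:2 pp3:2
Op 2: write(P0, v2, 163). refcount(pp2)=2>1 -> COPY to pp4. 5 ppages; refcounts: pp0:2 pp1:2 pp2:1 pp3:2 pp4:1
Op 3: write(P0, v2, 157). refcount(pp4)=1 -> write in place. 5 ppages; refcounts: pp0:2 pp1:2 pp2:1 pp3:2 pp4:1
Op 4: fork(P0) -> P2. 5 ppages; refcounts: pp0:3 pp1:3 pp2:1 pp3:3 pp4:2
Op 5: fork(P1) -> P3. 5 ppages; refcounts: pp0:4 pp1:4 pp2:2 pp3:4 pp4:2
Op 6: write(P3, v3, 112). refcount(pp3)=4>1 -> COPY to pp5. 6 ppages; refcounts: pp0:4 pp1:4 pp2:2 pp3:3 pp4:2 pp5:1
Op 7: read(P2, v1) -> 17. No state change.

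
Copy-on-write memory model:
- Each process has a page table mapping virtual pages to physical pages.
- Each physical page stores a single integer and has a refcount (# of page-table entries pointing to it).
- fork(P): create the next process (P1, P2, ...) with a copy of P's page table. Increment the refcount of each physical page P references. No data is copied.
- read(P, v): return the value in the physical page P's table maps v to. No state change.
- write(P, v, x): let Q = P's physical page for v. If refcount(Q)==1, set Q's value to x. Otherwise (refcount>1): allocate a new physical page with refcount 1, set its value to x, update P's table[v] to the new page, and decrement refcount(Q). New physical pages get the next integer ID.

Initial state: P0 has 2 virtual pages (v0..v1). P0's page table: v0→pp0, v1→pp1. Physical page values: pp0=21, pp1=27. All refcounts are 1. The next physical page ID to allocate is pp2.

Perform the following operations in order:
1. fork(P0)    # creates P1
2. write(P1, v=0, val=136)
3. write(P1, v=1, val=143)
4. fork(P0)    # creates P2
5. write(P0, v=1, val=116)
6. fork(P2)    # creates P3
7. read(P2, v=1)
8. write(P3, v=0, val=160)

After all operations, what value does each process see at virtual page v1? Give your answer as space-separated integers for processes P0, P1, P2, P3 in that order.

Op 1: fork(P0) -> P1. 2 ppages; refcounts: pp0:2 pp1:2
Op 2: write(P1, v0, 136). refcount(pp0)=2>1 -> COPY to pp2. 3 ppages; refcounts: pp0:1 pp1:2 pp2:1
Op 3: write(P1, v1, 143). refcount(pp1)=2>1 -> COPY to pp3. 4 ppages; refcounts: pp0:1 pp1:1 pp2:1 pp3:1
Op 4: fork(P0) -> P2. 4 ppages; refcounts: pp0:2 pp1:2 pp2:1 pp3:1
Op 5: write(P0, v1, 116). refcount(pp1)=2>1 -> COPY to pp4. 5 ppages; refcounts: pp0:2 pp1:1 pp2:1 pp3:1 pp4:1
Op 6: fork(P2) -> P3. 5 ppages; refcounts: pp0:3 pp1:2 pp2:1 pp3:1 pp4:1
Op 7: read(P2, v1) -> 27. No state change.
Op 8: write(P3, v0, 160). refcount(pp0)=3>1 -> COPY to pp5. 6 ppages; refcounts: pp0:2 pp1:2 pp2:1 pp3:1 pp4:1 pp5:1
P0: v1 -> pp4 = 116
P1: v1 -> pp3 = 143
P2: v1 -> pp1 = 27
P3: v1 -> pp1 = 27

Answer: 116 143 27 27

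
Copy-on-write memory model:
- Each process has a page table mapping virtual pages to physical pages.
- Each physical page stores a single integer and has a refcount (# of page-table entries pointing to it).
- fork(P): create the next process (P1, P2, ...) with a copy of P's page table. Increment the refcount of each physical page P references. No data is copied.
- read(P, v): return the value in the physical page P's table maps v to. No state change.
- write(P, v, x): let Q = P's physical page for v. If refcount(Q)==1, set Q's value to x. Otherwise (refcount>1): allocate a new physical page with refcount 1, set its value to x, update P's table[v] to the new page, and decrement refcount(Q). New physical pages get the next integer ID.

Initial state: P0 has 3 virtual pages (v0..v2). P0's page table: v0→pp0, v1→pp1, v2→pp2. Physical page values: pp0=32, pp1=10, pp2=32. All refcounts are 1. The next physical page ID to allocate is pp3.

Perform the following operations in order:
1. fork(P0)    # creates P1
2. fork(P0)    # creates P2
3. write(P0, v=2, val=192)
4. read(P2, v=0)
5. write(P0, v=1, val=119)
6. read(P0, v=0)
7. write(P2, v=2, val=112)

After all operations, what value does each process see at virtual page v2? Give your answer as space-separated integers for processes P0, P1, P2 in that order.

Answer: 192 32 112

Derivation:
Op 1: fork(P0) -> P1. 3 ppages; refcounts: pp0:2 pp1:2 pp2:2
Op 2: fork(P0) -> P2. 3 ppages; refcounts: pp0:3 pp1:3 pp2:3
Op 3: write(P0, v2, 192). refcount(pp2)=3>1 -> COPY to pp3. 4 ppages; refcounts: pp0:3 pp1:3 pp2:2 pp3:1
Op 4: read(P2, v0) -> 32. No state change.
Op 5: write(P0, v1, 119). refcount(pp1)=3>1 -> COPY to pp4. 5 ppages; refcounts: pp0:3 pp1:2 pp2:2 pp3:1 pp4:1
Op 6: read(P0, v0) -> 32. No state change.
Op 7: write(P2, v2, 112). refcount(pp2)=2>1 -> COPY to pp5. 6 ppages; refcounts: pp0:3 pp1:2 pp2:1 pp3:1 pp4:1 pp5:1
P0: v2 -> pp3 = 192
P1: v2 -> pp2 = 32
P2: v2 -> pp5 = 112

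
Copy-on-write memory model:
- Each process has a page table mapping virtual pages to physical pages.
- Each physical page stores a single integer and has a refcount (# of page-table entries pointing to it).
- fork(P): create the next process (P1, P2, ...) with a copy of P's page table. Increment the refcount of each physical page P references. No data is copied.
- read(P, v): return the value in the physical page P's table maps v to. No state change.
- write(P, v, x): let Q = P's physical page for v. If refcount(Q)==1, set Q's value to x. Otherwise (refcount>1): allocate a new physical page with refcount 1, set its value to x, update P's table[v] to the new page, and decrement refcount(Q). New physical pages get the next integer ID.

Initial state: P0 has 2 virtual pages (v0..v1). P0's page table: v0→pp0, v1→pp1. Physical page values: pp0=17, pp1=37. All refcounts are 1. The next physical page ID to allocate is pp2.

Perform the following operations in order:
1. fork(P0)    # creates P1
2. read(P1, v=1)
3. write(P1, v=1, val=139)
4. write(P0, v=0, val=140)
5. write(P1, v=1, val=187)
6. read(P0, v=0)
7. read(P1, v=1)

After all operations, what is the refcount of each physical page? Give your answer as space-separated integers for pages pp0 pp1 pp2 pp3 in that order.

Answer: 1 1 1 1

Derivation:
Op 1: fork(P0) -> P1. 2 ppages; refcounts: pp0:2 pp1:2
Op 2: read(P1, v1) -> 37. No state change.
Op 3: write(P1, v1, 139). refcount(pp1)=2>1 -> COPY to pp2. 3 ppages; refcounts: pp0:2 pp1:1 pp2:1
Op 4: write(P0, v0, 140). refcount(pp0)=2>1 -> COPY to pp3. 4 ppages; refcounts: pp0:1 pp1:1 pp2:1 pp3:1
Op 5: write(P1, v1, 187). refcount(pp2)=1 -> write in place. 4 ppages; refcounts: pp0:1 pp1:1 pp2:1 pp3:1
Op 6: read(P0, v0) -> 140. No state change.
Op 7: read(P1, v1) -> 187. No state change.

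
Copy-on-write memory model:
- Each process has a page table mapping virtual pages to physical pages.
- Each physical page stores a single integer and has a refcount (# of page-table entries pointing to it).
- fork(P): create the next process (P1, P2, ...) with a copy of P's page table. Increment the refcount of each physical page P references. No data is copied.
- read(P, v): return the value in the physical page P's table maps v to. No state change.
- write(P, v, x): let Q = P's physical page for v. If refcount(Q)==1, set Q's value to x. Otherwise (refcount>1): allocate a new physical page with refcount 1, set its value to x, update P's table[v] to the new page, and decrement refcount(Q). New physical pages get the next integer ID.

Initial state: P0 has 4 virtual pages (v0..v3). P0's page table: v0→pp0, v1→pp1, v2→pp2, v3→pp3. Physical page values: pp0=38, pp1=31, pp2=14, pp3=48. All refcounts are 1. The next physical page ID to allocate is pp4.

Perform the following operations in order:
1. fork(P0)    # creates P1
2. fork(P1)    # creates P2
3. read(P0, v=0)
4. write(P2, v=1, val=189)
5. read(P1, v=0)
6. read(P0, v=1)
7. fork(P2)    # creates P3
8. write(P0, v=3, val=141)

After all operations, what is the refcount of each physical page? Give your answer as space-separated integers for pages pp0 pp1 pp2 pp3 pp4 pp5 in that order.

Answer: 4 2 4 3 2 1

Derivation:
Op 1: fork(P0) -> P1. 4 ppages; refcounts: pp0:2 pp1:2 pp2:2 pp3:2
Op 2: fork(P1) -> P2. 4 ppages; refcounts: pp0:3 pp1:3 pp2:3 pp3:3
Op 3: read(P0, v0) -> 38. No state change.
Op 4: write(P2, v1, 189). refcount(pp1)=3>1 -> COPY to pp4. 5 ppages; refcounts: pp0:3 pp1:2 pp2:3 pp3:3 pp4:1
Op 5: read(P1, v0) -> 38. No state change.
Op 6: read(P0, v1) -> 31. No state change.
Op 7: fork(P2) -> P3. 5 ppages; refcounts: pp0:4 pp1:2 pp2:4 pp3:4 pp4:2
Op 8: write(P0, v3, 141). refcount(pp3)=4>1 -> COPY to pp5. 6 ppages; refcounts: pp0:4 pp1:2 pp2:4 pp3:3 pp4:2 pp5:1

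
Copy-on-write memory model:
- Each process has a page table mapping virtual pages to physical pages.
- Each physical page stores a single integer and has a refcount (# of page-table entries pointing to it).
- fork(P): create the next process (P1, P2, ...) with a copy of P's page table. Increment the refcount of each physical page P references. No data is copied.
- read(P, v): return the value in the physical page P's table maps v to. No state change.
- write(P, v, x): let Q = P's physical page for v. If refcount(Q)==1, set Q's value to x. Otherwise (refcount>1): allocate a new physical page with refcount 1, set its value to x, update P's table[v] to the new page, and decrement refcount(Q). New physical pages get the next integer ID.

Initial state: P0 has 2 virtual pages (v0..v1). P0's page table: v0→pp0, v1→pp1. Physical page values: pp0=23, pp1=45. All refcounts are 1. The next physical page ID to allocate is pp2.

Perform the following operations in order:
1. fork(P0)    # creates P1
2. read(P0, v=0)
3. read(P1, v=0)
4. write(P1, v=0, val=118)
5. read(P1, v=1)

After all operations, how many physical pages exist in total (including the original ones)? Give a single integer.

Op 1: fork(P0) -> P1. 2 ppages; refcounts: pp0:2 pp1:2
Op 2: read(P0, v0) -> 23. No state change.
Op 3: read(P1, v0) -> 23. No state change.
Op 4: write(P1, v0, 118). refcount(pp0)=2>1 -> COPY to pp2. 3 ppages; refcounts: pp0:1 pp1:2 pp2:1
Op 5: read(P1, v1) -> 45. No state change.

Answer: 3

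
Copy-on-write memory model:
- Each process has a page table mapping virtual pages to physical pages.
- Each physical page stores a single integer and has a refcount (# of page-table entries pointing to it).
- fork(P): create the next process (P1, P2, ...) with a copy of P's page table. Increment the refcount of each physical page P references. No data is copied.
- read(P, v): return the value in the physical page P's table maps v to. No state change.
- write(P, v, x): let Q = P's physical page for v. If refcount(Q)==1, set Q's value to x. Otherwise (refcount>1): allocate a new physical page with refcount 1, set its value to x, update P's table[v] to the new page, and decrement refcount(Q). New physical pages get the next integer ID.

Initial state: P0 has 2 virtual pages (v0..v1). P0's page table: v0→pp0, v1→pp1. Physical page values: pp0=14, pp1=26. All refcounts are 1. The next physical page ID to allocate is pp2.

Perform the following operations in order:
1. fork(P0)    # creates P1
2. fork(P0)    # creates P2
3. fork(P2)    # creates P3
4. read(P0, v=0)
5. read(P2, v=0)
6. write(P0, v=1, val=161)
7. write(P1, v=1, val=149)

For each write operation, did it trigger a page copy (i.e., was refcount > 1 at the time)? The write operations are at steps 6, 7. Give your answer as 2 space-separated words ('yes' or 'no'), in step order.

Op 1: fork(P0) -> P1. 2 ppages; refcounts: pp0:2 pp1:2
Op 2: fork(P0) -> P2. 2 ppages; refcounts: pp0:3 pp1:3
Op 3: fork(P2) -> P3. 2 ppages; refcounts: pp0:4 pp1:4
Op 4: read(P0, v0) -> 14. No state change.
Op 5: read(P2, v0) -> 14. No state change.
Op 6: write(P0, v1, 161). refcount(pp1)=4>1 -> COPY to pp2. 3 ppages; refcounts: pp0:4 pp1:3 pp2:1
Op 7: write(P1, v1, 149). refcount(pp1)=3>1 -> COPY to pp3. 4 ppages; refcounts: pp0:4 pp1:2 pp2:1 pp3:1

yes yes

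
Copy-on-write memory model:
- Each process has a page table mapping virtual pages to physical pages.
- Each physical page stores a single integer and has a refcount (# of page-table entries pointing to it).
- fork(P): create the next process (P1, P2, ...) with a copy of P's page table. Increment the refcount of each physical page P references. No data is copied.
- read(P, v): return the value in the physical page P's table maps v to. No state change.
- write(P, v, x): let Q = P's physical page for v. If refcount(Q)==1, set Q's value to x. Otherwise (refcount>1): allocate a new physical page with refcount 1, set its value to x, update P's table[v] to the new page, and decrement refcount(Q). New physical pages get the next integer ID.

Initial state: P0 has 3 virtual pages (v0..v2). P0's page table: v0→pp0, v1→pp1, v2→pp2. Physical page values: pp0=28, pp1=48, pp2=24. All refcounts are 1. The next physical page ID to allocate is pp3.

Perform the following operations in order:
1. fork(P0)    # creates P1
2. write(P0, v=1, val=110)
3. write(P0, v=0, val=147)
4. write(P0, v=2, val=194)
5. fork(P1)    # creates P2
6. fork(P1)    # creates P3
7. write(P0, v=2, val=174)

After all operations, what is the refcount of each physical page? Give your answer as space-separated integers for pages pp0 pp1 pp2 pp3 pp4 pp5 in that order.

Op 1: fork(P0) -> P1. 3 ppages; refcounts: pp0:2 pp1:2 pp2:2
Op 2: write(P0, v1, 110). refcount(pp1)=2>1 -> COPY to pp3. 4 ppages; refcounts: pp0:2 pp1:1 pp2:2 pp3:1
Op 3: write(P0, v0, 147). refcount(pp0)=2>1 -> COPY to pp4. 5 ppages; refcounts: pp0:1 pp1:1 pp2:2 pp3:1 pp4:1
Op 4: write(P0, v2, 194). refcount(pp2)=2>1 -> COPY to pp5. 6 ppages; refcounts: pp0:1 pp1:1 pp2:1 pp3:1 pp4:1 pp5:1
Op 5: fork(P1) -> P2. 6 ppages; refcounts: pp0:2 pp1:2 pp2:2 pp3:1 pp4:1 pp5:1
Op 6: fork(P1) -> P3. 6 ppages; refcounts: pp0:3 pp1:3 pp2:3 pp3:1 pp4:1 pp5:1
Op 7: write(P0, v2, 174). refcount(pp5)=1 -> write in place. 6 ppages; refcounts: pp0:3 pp1:3 pp2:3 pp3:1 pp4:1 pp5:1

Answer: 3 3 3 1 1 1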